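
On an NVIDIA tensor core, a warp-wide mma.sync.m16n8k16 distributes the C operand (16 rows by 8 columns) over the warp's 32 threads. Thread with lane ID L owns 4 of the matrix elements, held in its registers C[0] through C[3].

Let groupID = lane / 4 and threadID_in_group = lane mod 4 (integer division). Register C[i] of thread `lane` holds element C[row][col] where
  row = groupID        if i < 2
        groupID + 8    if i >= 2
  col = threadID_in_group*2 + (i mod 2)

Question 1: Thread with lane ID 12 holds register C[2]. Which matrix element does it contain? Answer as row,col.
L=12=>grp=12>>2=3, tig=12&3=0
[2]=>row 3+8=11  col 0·2+0=0

11,0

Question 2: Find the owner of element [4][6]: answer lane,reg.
19,0

r=4->g=4,rb=0  c=6->t=3,b0=0
L=4*4+3=19  i=0*2+0=0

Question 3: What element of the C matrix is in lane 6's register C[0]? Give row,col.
1,4

lane 6->6/4=1, 6 mod 4=2
i=0  r:1+0->1  c:2·2+0->4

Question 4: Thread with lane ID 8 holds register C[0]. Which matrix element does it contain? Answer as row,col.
L=8=>grp=8>>2=2, tig=8&3=0
[0]=>row 2+0=2  col 0·2+0=0

2,0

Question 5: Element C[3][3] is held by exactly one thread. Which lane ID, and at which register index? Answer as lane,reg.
13,1

r:3=>grp=3,rB=0  c:3=>tig=1,lo=1
L=3*4+1=13  i=0*2+1=1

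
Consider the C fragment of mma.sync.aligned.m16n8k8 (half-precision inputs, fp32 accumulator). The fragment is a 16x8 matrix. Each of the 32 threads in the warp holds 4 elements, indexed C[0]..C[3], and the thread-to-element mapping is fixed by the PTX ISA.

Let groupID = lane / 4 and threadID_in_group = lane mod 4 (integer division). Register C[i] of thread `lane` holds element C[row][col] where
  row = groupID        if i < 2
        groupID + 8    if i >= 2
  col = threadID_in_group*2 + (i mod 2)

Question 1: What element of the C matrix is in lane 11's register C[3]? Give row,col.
L=11->g=11>>2=2, t=11&3=3
[3]->row 2+8=10  col 3·2+1=7

10,7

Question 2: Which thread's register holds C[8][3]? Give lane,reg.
r=8⇒gr=0,Rb=1  c=3⇒th=1,odd=1
L=0*4+1=1  i=1*2+1=3

1,3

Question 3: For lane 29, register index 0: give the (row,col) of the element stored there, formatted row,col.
7,2

29: grp=7,tig=1
[0] (7+0,1*2+0) = (7,2)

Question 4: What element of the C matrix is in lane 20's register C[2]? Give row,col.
lane 20: g=5 (20/4), t=0 (20%4)
i=2: r=5+8=13, c=0*2+0=0

13,0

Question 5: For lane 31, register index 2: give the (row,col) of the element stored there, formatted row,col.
lane 31=>31/4=7, 31 mod 4=3
i=2  r:7+8=>15  c:2·3+0=>6

15,6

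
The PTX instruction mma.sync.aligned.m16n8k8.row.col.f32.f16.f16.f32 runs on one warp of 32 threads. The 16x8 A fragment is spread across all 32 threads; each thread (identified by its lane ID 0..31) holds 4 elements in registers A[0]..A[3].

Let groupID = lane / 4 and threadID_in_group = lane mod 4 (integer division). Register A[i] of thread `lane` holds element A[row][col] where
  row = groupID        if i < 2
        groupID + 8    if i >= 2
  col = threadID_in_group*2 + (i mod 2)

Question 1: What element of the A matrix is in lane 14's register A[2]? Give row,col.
11,4

L=14->gid=14>>2=3, tid=14&3=2
[2]->row 3+8=11  col 2·2+0=4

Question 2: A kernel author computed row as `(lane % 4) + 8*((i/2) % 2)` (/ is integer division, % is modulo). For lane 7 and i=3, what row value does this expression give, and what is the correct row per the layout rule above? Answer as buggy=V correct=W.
`(lane % 4) + 8*((i/2) % 2)`[7,3]->11
lane 7->7/4=1, 7 mod 4=3
i=3  r:1+8->9  c:2·3+1->7
row: 11 vs 9

buggy=11 correct=9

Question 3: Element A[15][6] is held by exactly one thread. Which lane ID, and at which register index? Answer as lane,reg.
r=15->g=7,rb=1  c=6->t=3,b0=0
L=7*4+3=31  i=1*2+0=2

31,2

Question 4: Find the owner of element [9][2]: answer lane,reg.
5,2

r: 9->gid=1,r8=1  c: 2->tid=1,i&1=0
L=1*4+1=5  i=1*2+0=2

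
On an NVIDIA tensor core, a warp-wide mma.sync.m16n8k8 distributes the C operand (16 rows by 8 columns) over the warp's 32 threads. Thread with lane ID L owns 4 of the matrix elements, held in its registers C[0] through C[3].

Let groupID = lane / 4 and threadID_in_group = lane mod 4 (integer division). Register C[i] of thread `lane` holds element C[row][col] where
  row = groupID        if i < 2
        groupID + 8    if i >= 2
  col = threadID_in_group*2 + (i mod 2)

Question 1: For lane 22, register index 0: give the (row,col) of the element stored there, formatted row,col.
5,4

lane 22⇒22/4=5, 22 mod 4=2
i=0  r:5+0⇒5  c:2·2+0⇒4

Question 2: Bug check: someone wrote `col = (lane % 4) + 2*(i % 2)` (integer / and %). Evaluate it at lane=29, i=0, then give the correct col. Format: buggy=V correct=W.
`(lane % 4) + 2*(i % 2)`[29,0]->1
lane 29->29/4=7, 29 mod 4=1
i=0  r:7+0->7  c:2·1+0->2
col: 1 vs 2

buggy=1 correct=2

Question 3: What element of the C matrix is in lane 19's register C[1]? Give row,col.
4,7

lane 19=>19/4=4, 19 mod 4=3
i=1  r:4+0=>4  c:2·3+1=>7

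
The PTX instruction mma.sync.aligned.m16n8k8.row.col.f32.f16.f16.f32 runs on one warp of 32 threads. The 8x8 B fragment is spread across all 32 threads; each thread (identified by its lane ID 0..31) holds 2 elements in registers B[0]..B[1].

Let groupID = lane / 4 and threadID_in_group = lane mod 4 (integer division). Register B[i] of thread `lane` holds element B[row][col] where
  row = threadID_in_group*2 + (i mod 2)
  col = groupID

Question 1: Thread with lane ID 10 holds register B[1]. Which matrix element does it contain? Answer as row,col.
L=10->gid=10>>2=2, tid=10&3=2
[1]->row 2·2+1=5  col gid=2

5,2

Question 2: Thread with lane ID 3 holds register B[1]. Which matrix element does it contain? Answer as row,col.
7,0

lane 3→3/4=0, 3 mod 4=3
i=1  r:2·3+1→7  c:0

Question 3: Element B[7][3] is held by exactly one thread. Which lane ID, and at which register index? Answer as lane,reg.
c=3⇒gr=3  r=7⇒th=3,odd=1
L=3*4+3=15  i=1=1

15,1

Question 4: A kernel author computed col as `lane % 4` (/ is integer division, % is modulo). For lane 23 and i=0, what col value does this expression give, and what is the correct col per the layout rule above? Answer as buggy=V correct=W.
`lane % 4`[23,0]->3
23: gid=5,tid=3
[0] (3*2+0,5) = (6,5)
col: 3 vs 5

buggy=3 correct=5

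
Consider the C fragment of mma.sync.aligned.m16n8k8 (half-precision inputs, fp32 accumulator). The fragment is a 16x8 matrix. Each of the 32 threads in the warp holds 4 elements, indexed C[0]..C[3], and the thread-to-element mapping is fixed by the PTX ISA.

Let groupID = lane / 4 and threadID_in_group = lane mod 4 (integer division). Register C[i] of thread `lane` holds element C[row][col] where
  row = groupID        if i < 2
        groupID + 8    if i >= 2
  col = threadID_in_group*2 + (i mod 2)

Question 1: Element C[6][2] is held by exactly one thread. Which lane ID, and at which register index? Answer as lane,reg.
r: 6->gid=6,r8=0  c: 2->tid=1,i&1=0
L=6*4+1=25  i=0*2+0=0

25,0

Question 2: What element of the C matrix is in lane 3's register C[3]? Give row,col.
8,7

lane 3: gid=0 (3/4), tid=3 (3%4)
i=3: r=0+8=8, c=3*2+1=7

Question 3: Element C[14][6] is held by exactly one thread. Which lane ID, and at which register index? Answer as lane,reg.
27,2

r=14⇒gr=6,Rb=1  c=6⇒th=3,odd=0
L=6*4+3=27  i=1*2+0=2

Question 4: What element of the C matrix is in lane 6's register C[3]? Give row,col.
L=6=>grp=6>>2=1, tig=6&3=2
[3]=>row 1+8=9  col 2·2+1=5

9,5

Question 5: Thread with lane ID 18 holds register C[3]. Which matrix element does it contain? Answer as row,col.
18: G=4,T=2
[3] (4+8,2*2+1) = (12,5)

12,5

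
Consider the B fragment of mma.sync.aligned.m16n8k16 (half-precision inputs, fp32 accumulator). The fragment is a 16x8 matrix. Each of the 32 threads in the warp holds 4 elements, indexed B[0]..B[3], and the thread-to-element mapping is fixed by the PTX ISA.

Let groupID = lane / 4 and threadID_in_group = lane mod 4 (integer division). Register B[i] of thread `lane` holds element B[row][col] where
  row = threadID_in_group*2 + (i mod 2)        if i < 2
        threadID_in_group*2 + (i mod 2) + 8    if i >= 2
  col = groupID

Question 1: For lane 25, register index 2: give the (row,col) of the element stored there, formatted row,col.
10,6

L=25→G=25>>2=6, T=25&3=1
[2]→row 1·2+0+8=10  col G=6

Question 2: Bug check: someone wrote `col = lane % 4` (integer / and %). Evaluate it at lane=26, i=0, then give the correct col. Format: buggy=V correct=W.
`lane % 4`[26,0]->2
lane 26->26/4=6, 26 mod 4=2
i=0  r:2·2+0+0->4  c:6
col: 2 vs 6

buggy=2 correct=6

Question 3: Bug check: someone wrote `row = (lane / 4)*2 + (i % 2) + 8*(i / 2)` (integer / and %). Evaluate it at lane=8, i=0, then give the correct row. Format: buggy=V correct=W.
`(lane / 4)*2 + (i % 2) + 8*(i / 2)`[8,0]->4
8: gid=2,tid=0
[0] (0*2+0+0,2) = (0,2)
row: 4 vs 0

buggy=4 correct=0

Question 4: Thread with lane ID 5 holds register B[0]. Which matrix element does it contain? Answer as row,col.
2,1

L=5->gid=5>>2=1, tid=5&3=1
[0]->row 1·2+0+0=2  col gid=1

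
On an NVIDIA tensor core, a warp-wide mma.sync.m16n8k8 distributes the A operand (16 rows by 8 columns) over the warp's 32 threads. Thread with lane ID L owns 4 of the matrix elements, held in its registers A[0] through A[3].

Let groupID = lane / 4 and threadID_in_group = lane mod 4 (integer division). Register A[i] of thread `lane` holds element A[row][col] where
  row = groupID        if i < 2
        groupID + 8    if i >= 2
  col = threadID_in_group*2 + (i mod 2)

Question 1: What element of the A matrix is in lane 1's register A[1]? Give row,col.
0,3

lane 1: gr=0 (1/4), th=1 (1%4)
i=1: r=0+0=0, c=1*2+1=3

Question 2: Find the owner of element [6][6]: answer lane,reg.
r=6⇒gr=6,Rb=0  c=6⇒th=3,odd=0
L=6*4+3=27  i=0*2+0=0

27,0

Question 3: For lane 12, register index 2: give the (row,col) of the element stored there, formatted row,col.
12: gr=3,th=0
[2] (3+8,0*2+0) = (11,0)

11,0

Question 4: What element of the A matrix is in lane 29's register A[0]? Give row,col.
lane 29=>29/4=7, 29 mod 4=1
i=0  r:7+0=>7  c:2·1+0=>2

7,2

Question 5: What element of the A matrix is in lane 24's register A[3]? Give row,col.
24: g=6,t=0
[3] (6+8,0*2+1) = (14,1)

14,1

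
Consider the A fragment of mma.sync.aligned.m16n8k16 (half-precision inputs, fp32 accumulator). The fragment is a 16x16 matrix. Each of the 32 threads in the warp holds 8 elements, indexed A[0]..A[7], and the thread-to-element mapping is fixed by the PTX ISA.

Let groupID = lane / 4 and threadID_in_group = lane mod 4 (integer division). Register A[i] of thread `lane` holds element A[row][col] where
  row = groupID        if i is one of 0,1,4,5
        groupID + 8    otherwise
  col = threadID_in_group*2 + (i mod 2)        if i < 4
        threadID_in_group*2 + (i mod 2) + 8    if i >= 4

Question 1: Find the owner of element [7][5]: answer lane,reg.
30,1

r=7⇒gr=7,Rb=0  c=5⇒Cb=0,th=2,odd=1
L=7*4+2=30  i=0*4+0*2+1=1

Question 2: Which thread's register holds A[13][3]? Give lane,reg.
21,3

r=13->g=5,rb=1  c=3->cb=0,t=1,b0=1
L=5*4+1=21  i=0*4+1*2+1=3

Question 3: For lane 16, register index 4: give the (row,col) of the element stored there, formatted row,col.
lane 16: grp=4 (16/4), tig=0 (16%4)
i=4: r=4+0=4, c=0*2+0+8=8

4,8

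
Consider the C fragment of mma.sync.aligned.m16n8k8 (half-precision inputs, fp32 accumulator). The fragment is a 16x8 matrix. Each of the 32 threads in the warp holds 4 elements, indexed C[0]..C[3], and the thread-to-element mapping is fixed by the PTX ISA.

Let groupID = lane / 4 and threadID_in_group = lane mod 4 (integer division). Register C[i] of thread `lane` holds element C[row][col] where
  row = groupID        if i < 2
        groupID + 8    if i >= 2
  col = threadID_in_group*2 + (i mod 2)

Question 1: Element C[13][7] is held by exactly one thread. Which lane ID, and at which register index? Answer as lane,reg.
23,3

r:13=>grp=5,rB=1  c:7=>tig=3,lo=1
L=5*4+3=23  i=1*2+1=3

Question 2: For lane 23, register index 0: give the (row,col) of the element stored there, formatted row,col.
5,6

lane 23: G=5 (23/4), T=3 (23%4)
i=0: r=5+0=5, c=3*2+0=6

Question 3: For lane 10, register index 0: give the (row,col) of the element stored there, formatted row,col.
2,4

10: g=2,t=2
[0] (2+0,2*2+0) = (2,4)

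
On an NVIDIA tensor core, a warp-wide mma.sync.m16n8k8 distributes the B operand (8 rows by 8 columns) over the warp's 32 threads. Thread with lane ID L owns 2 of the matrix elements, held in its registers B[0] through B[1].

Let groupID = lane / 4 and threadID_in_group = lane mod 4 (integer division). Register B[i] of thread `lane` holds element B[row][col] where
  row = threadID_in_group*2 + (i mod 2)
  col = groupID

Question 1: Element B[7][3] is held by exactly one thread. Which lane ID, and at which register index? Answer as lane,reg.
15,1

c: 3->gid=3  r: 7->tid=3,i&1=1
L=3*4+3=15  i=1=1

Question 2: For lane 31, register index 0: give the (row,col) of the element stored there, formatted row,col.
6,7

lane 31: gid=7 (31/4), tid=3 (31%4)
i=0: r=3*2+0=6, c=gid=7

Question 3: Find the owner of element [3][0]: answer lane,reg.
1,1

c:0=>grp=0  r:3=>tig=1,lo=1
L=0*4+1=1  i=1=1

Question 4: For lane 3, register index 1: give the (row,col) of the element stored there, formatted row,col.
L=3→G=3>>2=0, T=3&3=3
[1]→row 3·2+1=7  col G=0

7,0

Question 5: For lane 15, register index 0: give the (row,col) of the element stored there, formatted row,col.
15: g=3,t=3
[0] (3*2+0,3) = (6,3)

6,3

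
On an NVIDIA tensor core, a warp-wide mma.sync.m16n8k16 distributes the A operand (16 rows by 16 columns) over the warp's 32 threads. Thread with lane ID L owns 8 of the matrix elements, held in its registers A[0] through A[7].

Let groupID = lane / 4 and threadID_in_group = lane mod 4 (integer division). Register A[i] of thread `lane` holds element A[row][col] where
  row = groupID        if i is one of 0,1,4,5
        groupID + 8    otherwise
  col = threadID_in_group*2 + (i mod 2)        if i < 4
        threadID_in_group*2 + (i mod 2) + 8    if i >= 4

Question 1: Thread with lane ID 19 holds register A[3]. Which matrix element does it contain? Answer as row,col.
12,7

L=19=>grp=19>>2=4, tig=19&3=3
[3]=>row 4+8=12  col 3·2+1+0=7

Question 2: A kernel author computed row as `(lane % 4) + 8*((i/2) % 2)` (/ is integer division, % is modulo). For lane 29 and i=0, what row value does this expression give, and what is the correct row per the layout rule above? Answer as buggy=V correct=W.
`(lane % 4) + 8*((i/2) % 2)`[29,0]->1
lane 29: g=7 (29/4), t=1 (29%4)
i=0: r=7+0=7, c=1*2+0+0=2
row: 1 vs 7

buggy=1 correct=7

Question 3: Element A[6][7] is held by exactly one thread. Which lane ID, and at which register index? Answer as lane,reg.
27,1

r=6→G=6,rhi=0  c=7→chi=0,T=3,p=1
L=6*4+3=27  i=0*4+0*2+1=1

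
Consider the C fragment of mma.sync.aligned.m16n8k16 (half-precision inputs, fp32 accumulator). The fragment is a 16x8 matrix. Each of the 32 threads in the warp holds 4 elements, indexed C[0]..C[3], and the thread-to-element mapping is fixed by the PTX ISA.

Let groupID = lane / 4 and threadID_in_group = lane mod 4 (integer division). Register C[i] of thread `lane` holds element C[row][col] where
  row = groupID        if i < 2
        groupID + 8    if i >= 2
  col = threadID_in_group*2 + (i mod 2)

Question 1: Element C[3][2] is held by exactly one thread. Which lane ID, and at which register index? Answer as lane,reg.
13,0

r:3=>grp=3,rB=0  c:2=>tig=1,lo=0
L=3*4+1=13  i=0*2+0=0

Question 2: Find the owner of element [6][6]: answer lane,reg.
27,0

r: 6->gid=6,r8=0  c: 6->tid=3,i&1=0
L=6*4+3=27  i=0*2+0=0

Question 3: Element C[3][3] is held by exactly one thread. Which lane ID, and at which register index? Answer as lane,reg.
13,1

r=3->g=3,rb=0  c=3->t=1,b0=1
L=3*4+1=13  i=0*2+1=1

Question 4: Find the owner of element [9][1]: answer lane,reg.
r=9⇒gr=1,Rb=1  c=1⇒th=0,odd=1
L=1*4+0=4  i=1*2+1=3

4,3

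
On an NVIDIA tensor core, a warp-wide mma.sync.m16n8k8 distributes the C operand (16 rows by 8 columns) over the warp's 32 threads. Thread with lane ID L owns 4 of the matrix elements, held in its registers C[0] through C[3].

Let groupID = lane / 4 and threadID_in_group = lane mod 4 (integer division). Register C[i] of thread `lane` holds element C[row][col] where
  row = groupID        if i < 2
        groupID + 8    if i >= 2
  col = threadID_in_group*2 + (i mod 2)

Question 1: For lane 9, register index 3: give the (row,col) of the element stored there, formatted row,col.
lane 9: G=2 (9/4), T=1 (9%4)
i=3: r=2+8=10, c=1*2+1=3

10,3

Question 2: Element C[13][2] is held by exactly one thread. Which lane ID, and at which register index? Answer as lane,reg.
r=13→G=5,rhi=1  c=2→T=1,p=0
L=5*4+1=21  i=1*2+0=2

21,2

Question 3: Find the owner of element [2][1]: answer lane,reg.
8,1

r=2⇒gr=2,Rb=0  c=1⇒th=0,odd=1
L=2*4+0=8  i=0*2+1=1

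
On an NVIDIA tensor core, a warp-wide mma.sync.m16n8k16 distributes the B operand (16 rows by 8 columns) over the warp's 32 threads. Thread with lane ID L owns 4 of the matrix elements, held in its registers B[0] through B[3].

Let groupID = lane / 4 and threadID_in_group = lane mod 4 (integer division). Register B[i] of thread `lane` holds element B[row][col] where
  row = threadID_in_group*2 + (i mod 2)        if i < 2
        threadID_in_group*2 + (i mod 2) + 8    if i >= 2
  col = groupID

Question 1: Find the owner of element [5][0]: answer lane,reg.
2,1

c=0→G=0  r=5→rhi=0,T=2,p=1
L=0*4+2=2  i=0*2+1=1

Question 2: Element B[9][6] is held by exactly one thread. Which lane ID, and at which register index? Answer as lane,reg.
24,3

c=6→G=6  r=9→rhi=1,T=0,p=1
L=6*4+0=24  i=1*2+1=3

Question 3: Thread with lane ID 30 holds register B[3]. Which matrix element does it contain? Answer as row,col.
L=30->gid=30>>2=7, tid=30&3=2
[3]->row 2·2+1+8=13  col gid=7

13,7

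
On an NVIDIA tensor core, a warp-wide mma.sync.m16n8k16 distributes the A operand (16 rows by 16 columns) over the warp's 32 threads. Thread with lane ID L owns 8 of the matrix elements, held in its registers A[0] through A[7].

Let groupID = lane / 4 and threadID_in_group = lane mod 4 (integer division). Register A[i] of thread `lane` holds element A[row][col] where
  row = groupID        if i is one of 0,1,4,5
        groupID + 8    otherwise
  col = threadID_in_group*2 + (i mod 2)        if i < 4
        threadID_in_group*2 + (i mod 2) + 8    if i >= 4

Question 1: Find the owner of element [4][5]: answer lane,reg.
18,1

r=4→G=4,rhi=0  c=5→chi=0,T=2,p=1
L=4*4+2=18  i=0*4+0*2+1=1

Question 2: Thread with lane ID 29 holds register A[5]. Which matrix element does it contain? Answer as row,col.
lane 29: gr=7 (29/4), th=1 (29%4)
i=5: r=7+0=7, c=1*2+1+8=11

7,11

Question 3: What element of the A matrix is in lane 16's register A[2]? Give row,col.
12,0

16: G=4,T=0
[2] (4+8,0*2+0+0) = (12,0)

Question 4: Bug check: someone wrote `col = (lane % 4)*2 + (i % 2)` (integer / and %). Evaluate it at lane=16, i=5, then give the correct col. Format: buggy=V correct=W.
`(lane % 4)*2 + (i % 2)`[16,5]->1
lane 16->16/4=4, 16 mod 4=0
i=5  r:4+0->4  c:2·0+1+8->9
col: 1 vs 9

buggy=1 correct=9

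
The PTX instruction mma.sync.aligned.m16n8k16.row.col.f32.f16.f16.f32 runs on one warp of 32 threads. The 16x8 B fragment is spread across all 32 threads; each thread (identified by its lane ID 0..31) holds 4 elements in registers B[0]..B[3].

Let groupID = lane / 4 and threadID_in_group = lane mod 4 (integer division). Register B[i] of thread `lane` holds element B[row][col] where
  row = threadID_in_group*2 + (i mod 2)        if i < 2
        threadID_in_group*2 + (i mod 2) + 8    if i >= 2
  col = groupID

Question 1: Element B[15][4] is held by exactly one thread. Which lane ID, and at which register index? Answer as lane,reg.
19,3

c: 4->gid=4  r: 15->r8=1,tid=3,i&1=1
L=4*4+3=19  i=1*2+1=3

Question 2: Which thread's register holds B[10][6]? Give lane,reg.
c: 6->gid=6  r: 10->r8=1,tid=1,i&1=0
L=6*4+1=25  i=1*2+0=2

25,2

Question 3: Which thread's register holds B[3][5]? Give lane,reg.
21,1

c=5→G=5  r=3→rhi=0,T=1,p=1
L=5*4+1=21  i=0*2+1=1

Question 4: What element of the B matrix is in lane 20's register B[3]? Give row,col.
lane 20=>20/4=5, 20 mod 4=0
i=3  r:2·0+1+8=>9  c:5

9,5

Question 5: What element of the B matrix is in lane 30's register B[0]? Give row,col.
4,7

lane 30: gr=7 (30/4), th=2 (30%4)
i=0: r=2*2+0+0=4, c=gr=7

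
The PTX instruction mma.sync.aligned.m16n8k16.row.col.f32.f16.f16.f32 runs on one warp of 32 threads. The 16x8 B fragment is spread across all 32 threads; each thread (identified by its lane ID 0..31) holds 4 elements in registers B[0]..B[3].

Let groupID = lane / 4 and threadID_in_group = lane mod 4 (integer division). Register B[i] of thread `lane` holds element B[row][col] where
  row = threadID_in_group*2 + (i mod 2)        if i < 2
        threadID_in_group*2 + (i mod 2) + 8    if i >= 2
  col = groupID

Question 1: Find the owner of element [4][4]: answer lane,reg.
c=4⇒gr=4  r=4⇒Rb=0,th=2,odd=0
L=4*4+2=18  i=0*2+0=0

18,0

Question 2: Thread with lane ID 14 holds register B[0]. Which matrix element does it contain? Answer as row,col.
4,3

14: g=3,t=2
[0] (2*2+0+0,3) = (4,3)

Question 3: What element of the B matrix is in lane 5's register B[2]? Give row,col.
L=5->g=5>>2=1, t=5&3=1
[2]->row 1·2+0+8=10  col g=1

10,1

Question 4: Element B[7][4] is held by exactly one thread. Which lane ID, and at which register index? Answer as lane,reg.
19,1

c: 4->gid=4  r: 7->r8=0,tid=3,i&1=1
L=4*4+3=19  i=0*2+1=1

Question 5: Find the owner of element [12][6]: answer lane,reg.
c=6⇒gr=6  r=12⇒Rb=1,th=2,odd=0
L=6*4+2=26  i=1*2+0=2

26,2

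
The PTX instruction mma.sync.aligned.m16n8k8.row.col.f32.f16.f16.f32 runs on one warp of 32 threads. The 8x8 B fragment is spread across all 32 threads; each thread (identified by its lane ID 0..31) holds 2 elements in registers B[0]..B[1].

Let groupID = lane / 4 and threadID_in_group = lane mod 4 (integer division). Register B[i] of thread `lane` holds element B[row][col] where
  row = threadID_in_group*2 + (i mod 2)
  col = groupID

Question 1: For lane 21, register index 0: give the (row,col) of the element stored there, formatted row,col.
2,5

L=21->gid=21>>2=5, tid=21&3=1
[0]->row 1·2+0=2  col gid=5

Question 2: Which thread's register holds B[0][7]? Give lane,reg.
28,0

c=7→G=7  r=0→T=0,p=0
L=7*4+0=28  i=0=0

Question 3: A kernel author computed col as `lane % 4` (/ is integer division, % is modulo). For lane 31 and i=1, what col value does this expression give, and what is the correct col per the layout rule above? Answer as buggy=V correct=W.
buggy=3 correct=7

`lane % 4`[31,1]⇒3
L=31⇒gr=31>>2=7, th=31&3=3
[1]⇒row 3·2+1=7  col gr=7
col: 3 vs 7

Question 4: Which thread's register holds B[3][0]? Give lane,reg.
1,1

c: 0->gid=0  r: 3->tid=1,i&1=1
L=0*4+1=1  i=1=1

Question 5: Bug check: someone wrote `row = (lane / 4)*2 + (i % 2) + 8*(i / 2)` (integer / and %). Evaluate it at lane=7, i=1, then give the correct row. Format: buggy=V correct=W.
buggy=3 correct=7

`(lane / 4)*2 + (i % 2) + 8*(i / 2)`[7,1]=>3
lane 7=>7/4=1, 7 mod 4=3
i=1  r:2·3+1=>7  c:1
row: 3 vs 7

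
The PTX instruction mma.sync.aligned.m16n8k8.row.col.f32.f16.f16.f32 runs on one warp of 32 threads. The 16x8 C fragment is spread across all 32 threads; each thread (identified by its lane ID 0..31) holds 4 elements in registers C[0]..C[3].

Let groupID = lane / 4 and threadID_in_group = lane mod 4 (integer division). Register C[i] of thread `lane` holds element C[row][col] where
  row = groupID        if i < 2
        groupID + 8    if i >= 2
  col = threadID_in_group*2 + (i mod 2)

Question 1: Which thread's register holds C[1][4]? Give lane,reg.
6,0

r:1=>grp=1,rB=0  c:4=>tig=2,lo=0
L=1*4+2=6  i=0*2+0=0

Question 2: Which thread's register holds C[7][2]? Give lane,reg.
29,0

r: 7->gid=7,r8=0  c: 2->tid=1,i&1=0
L=7*4+1=29  i=0*2+0=0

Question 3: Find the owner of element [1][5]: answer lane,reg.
6,1

r=1→G=1,rhi=0  c=5→T=2,p=1
L=1*4+2=6  i=0*2+1=1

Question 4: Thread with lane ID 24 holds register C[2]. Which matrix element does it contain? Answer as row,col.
14,0

L=24=>grp=24>>2=6, tig=24&3=0
[2]=>row 6+8=14  col 0·2+0=0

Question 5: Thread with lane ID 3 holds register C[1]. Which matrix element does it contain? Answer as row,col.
0,7

lane 3: grp=0 (3/4), tig=3 (3%4)
i=1: r=0+0=0, c=3*2+1=7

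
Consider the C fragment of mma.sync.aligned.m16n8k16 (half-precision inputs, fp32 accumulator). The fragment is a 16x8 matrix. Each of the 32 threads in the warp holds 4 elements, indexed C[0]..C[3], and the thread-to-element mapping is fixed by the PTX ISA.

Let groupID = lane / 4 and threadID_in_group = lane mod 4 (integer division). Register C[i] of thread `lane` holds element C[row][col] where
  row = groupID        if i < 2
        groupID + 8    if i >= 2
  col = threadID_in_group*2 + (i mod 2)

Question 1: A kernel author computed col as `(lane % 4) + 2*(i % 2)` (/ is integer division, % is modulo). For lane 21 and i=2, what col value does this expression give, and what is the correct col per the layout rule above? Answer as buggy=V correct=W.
buggy=1 correct=2

`(lane % 4) + 2*(i % 2)`[21,2]->1
lane 21: g=5 (21/4), t=1 (21%4)
i=2: r=5+8=13, c=1*2+0=2
col: 1 vs 2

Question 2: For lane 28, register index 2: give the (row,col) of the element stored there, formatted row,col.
L=28⇒gr=28>>2=7, th=28&3=0
[2]⇒row 7+8=15  col 0·2+0=0

15,0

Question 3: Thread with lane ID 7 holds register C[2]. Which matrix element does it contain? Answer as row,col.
L=7=>grp=7>>2=1, tig=7&3=3
[2]=>row 1+8=9  col 3·2+0=6

9,6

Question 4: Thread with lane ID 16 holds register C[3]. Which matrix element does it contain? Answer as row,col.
12,1

L=16->g=16>>2=4, t=16&3=0
[3]->row 4+8=12  col 0·2+1=1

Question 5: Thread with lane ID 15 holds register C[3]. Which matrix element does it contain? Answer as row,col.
L=15->g=15>>2=3, t=15&3=3
[3]->row 3+8=11  col 3·2+1=7

11,7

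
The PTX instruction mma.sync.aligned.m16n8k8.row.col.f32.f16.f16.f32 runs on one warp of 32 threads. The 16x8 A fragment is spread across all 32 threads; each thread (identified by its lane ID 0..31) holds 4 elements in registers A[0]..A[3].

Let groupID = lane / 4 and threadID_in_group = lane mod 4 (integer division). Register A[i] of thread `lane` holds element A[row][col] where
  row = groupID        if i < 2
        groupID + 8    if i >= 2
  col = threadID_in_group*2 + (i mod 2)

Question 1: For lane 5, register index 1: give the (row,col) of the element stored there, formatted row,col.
lane 5: gr=1 (5/4), th=1 (5%4)
i=1: r=1+0=1, c=1*2+1=3

1,3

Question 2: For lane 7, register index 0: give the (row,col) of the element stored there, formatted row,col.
7: grp=1,tig=3
[0] (1+0,3*2+0) = (1,6)

1,6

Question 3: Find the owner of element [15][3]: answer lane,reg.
29,3

r=15->g=7,rb=1  c=3->t=1,b0=1
L=7*4+1=29  i=1*2+1=3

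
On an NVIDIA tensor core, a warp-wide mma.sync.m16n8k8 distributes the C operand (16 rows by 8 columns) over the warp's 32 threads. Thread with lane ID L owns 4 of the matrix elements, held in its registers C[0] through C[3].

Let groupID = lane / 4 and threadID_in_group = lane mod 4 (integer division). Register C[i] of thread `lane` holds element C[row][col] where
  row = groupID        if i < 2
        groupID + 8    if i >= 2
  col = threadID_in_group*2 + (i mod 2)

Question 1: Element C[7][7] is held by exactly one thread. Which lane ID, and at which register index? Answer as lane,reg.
31,1

r=7→G=7,rhi=0  c=7→T=3,p=1
L=7*4+3=31  i=0*2+1=1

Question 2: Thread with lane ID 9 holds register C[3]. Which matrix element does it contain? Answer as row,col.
10,3

lane 9⇒9/4=2, 9 mod 4=1
i=3  r:2+8⇒10  c:2·1+1⇒3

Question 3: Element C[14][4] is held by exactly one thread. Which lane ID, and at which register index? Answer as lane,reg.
26,2

r: 14->gid=6,r8=1  c: 4->tid=2,i&1=0
L=6*4+2=26  i=1*2+0=2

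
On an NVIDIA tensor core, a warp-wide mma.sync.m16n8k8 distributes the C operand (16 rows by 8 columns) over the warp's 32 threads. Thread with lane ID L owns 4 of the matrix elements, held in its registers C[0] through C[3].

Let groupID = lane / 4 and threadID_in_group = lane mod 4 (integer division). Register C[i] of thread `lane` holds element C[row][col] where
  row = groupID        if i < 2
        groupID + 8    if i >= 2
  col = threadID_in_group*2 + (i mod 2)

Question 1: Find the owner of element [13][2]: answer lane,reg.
r=13->g=5,rb=1  c=2->t=1,b0=0
L=5*4+1=21  i=1*2+0=2

21,2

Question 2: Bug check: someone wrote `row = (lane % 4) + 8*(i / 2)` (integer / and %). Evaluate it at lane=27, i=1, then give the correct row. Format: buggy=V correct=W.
`(lane % 4) + 8*(i / 2)`[27,1]->3
lane 27->27/4=6, 27 mod 4=3
i=1  r:6+0->6  c:2·3+1->7
row: 3 vs 6

buggy=3 correct=6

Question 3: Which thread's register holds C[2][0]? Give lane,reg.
8,0

r=2->g=2,rb=0  c=0->t=0,b0=0
L=2*4+0=8  i=0*2+0=0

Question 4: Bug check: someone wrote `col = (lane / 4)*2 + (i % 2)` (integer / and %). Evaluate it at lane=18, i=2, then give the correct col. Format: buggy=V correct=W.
`(lane / 4)*2 + (i % 2)`[18,2]->8
18: gid=4,tid=2
[2] (4+8,2*2+0) = (12,4)
col: 8 vs 4

buggy=8 correct=4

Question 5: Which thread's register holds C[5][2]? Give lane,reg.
21,0

r=5->g=5,rb=0  c=2->t=1,b0=0
L=5*4+1=21  i=0*2+0=0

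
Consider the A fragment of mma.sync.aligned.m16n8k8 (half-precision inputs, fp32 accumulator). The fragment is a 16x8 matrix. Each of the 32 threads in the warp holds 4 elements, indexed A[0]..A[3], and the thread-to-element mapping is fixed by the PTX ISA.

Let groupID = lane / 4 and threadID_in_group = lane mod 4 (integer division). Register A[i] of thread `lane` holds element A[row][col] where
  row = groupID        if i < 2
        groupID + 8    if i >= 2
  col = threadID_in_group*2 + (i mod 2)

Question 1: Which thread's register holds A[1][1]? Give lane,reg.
4,1

r:1=>grp=1,rB=0  c:1=>tig=0,lo=1
L=1*4+0=4  i=0*2+1=1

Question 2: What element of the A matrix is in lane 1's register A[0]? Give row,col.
lane 1->1/4=0, 1 mod 4=1
i=0  r:0+0->0  c:2·1+0->2

0,2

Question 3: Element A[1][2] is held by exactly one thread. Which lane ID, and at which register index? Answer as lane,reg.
5,0

r=1->g=1,rb=0  c=2->t=1,b0=0
L=1*4+1=5  i=0*2+0=0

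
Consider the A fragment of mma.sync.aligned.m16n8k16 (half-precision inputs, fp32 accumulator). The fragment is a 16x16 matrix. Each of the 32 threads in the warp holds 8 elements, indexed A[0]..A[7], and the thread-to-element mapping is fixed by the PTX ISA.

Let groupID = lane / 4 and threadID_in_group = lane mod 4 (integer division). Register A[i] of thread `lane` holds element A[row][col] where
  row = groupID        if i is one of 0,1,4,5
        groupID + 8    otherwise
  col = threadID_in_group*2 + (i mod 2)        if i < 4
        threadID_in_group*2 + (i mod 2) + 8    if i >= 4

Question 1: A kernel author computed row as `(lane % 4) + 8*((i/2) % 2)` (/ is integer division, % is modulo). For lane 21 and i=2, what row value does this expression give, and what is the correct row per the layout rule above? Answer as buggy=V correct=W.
`(lane % 4) + 8*((i/2) % 2)`[21,2]⇒9
21: gr=5,th=1
[2] (5+8,1*2+0+0) = (13,2)
row: 9 vs 13

buggy=9 correct=13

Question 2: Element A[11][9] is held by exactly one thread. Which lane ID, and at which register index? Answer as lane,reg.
12,7

r: 11->gid=3,r8=1  c: 9->c8=1,tid=0,i&1=1
L=3*4+0=12  i=1*4+1*2+1=7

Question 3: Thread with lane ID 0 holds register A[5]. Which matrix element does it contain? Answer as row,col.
lane 0: g=0 (0/4), t=0 (0%4)
i=5: r=0+0=0, c=0*2+1+8=9

0,9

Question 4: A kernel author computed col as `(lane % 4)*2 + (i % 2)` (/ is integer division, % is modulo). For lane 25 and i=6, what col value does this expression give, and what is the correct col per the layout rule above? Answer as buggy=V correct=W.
`(lane % 4)*2 + (i % 2)`[25,6]->2
L=25->g=25>>2=6, t=25&3=1
[6]->row 6+8=14  col 1·2+0+8=10
col: 2 vs 10

buggy=2 correct=10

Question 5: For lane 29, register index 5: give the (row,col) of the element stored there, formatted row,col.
29: grp=7,tig=1
[5] (7+0,1*2+1+8) = (7,11)

7,11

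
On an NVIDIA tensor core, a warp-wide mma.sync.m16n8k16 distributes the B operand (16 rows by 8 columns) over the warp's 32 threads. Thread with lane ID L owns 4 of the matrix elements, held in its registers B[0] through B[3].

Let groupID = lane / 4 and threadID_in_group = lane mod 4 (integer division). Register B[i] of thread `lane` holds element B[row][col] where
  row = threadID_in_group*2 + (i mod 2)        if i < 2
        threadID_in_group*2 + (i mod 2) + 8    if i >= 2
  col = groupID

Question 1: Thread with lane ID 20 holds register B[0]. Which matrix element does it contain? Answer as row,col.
0,5

lane 20=>20/4=5, 20 mod 4=0
i=0  r:2·0+0+0=>0  c:5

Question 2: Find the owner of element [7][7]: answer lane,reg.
c=7⇒gr=7  r=7⇒Rb=0,th=3,odd=1
L=7*4+3=31  i=0*2+1=1

31,1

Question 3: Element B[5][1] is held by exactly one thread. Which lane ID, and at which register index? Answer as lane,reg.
6,1

c: 1->gid=1  r: 5->r8=0,tid=2,i&1=1
L=1*4+2=6  i=0*2+1=1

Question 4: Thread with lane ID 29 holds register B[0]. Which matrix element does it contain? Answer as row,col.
29: gr=7,th=1
[0] (1*2+0+0,7) = (2,7)

2,7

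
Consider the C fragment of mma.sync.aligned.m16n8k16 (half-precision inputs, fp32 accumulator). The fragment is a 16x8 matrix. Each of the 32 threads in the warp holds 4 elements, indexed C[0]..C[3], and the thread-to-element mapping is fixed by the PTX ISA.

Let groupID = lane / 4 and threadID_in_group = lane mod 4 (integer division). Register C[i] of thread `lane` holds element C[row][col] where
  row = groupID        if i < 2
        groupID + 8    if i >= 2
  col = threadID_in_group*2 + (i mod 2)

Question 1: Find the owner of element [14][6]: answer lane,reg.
r=14->g=6,rb=1  c=6->t=3,b0=0
L=6*4+3=27  i=1*2+0=2

27,2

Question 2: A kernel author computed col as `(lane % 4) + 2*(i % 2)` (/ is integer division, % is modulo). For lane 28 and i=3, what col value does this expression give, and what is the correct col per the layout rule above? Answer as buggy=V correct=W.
buggy=2 correct=1

`(lane % 4) + 2*(i % 2)`[28,3]->2
lane 28: g=7 (28/4), t=0 (28%4)
i=3: r=7+8=15, c=0*2+1=1
col: 2 vs 1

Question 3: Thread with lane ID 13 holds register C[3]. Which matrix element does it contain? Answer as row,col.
11,3

lane 13->13/4=3, 13 mod 4=1
i=3  r:3+8->11  c:2·1+1->3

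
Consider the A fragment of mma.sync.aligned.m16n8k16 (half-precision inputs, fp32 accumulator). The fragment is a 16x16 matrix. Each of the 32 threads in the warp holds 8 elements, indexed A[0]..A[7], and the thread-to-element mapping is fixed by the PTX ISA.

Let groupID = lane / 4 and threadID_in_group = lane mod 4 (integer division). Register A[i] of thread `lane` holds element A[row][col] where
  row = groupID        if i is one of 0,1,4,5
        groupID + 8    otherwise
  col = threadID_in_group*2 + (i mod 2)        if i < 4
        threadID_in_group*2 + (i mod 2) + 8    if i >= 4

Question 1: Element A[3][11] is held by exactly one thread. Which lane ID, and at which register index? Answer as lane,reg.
r: 3->gid=3,r8=0  c: 11->c8=1,tid=1,i&1=1
L=3*4+1=13  i=1*4+0*2+1=5

13,5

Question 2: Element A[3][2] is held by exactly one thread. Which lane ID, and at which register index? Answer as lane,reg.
r=3⇒gr=3,Rb=0  c=2⇒Cb=0,th=1,odd=0
L=3*4+1=13  i=0*4+0*2+0=0

13,0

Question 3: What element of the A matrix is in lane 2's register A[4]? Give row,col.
L=2⇒gr=2>>2=0, th=2&3=2
[4]⇒row 0+0=0  col 2·2+0+8=12

0,12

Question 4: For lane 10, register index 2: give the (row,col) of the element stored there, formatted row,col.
10,4

L=10→G=10>>2=2, T=10&3=2
[2]→row 2+8=10  col 2·2+0+0=4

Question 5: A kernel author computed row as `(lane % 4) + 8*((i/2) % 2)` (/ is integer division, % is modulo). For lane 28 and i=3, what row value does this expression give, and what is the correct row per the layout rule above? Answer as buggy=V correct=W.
buggy=8 correct=15

`(lane % 4) + 8*((i/2) % 2)`[28,3]⇒8
28: gr=7,th=0
[3] (7+8,0*2+1+0) = (15,1)
row: 8 vs 15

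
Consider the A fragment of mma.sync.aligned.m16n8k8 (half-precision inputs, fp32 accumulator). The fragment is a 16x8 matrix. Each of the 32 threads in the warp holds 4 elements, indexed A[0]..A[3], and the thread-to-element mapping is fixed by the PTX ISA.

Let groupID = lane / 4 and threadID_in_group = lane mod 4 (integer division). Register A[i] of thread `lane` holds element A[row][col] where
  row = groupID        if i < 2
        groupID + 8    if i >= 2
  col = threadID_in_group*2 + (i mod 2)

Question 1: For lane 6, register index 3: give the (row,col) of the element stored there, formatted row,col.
lane 6: gid=1 (6/4), tid=2 (6%4)
i=3: r=1+8=9, c=2*2+1=5

9,5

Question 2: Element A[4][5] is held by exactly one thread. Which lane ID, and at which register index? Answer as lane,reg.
18,1

r:4=>grp=4,rB=0  c:5=>tig=2,lo=1
L=4*4+2=18  i=0*2+1=1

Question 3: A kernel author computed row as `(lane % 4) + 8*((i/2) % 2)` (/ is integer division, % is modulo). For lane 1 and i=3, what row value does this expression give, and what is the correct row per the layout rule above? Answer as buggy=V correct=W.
buggy=9 correct=8

`(lane % 4) + 8*((i/2) % 2)`[1,3]->9
lane 1: g=0 (1/4), t=1 (1%4)
i=3: r=0+8=8, c=1*2+1=3
row: 9 vs 8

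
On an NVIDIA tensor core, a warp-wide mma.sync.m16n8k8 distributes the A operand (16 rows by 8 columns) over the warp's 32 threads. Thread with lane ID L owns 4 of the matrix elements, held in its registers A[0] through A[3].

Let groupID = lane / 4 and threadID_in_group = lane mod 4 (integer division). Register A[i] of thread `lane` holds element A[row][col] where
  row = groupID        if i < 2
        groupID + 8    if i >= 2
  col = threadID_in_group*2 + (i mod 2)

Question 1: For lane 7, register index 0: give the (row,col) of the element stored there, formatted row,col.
7: G=1,T=3
[0] (1+0,3*2+0) = (1,6)

1,6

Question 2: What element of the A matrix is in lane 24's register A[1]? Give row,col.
6,1

24: gr=6,th=0
[1] (6+0,0*2+1) = (6,1)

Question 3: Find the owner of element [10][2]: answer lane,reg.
9,2

r=10→G=2,rhi=1  c=2→T=1,p=0
L=2*4+1=9  i=1*2+0=2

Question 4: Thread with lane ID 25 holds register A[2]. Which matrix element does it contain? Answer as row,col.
14,2

L=25=>grp=25>>2=6, tig=25&3=1
[2]=>row 6+8=14  col 1·2+0=2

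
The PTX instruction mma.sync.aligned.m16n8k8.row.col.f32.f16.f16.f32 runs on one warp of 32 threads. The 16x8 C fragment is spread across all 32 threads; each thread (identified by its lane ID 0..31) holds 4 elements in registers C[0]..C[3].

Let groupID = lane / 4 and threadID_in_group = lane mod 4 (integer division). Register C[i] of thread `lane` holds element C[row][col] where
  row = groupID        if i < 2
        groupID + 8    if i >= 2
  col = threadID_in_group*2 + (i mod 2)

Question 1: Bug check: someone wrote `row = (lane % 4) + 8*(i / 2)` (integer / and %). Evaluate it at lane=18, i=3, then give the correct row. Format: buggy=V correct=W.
buggy=10 correct=12

`(lane % 4) + 8*(i / 2)`[18,3]→10
lane 18→18/4=4, 18 mod 4=2
i=3  r:4+8→12  c:2·2+1→5
row: 10 vs 12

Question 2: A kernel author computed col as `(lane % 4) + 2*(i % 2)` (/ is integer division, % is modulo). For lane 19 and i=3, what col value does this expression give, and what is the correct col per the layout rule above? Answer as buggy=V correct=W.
buggy=5 correct=7

`(lane % 4) + 2*(i % 2)`[19,3]->5
L=19->gid=19>>2=4, tid=19&3=3
[3]->row 4+8=12  col 3·2+1=7
col: 5 vs 7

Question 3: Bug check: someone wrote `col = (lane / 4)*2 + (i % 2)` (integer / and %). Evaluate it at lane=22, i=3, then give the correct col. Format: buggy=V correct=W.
`(lane / 4)*2 + (i % 2)`[22,3]→11
lane 22: G=5 (22/4), T=2 (22%4)
i=3: r=5+8=13, c=2*2+1=5
col: 11 vs 5

buggy=11 correct=5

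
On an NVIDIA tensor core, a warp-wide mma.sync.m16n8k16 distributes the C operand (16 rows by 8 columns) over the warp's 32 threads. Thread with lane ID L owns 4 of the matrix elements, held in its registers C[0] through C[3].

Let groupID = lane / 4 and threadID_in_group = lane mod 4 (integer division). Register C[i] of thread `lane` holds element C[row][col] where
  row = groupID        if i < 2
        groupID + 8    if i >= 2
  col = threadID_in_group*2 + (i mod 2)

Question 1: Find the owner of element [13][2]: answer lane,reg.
21,2

r:13=>grp=5,rB=1  c:2=>tig=1,lo=0
L=5*4+1=21  i=1*2+0=2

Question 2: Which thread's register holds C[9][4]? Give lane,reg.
6,2

r=9->g=1,rb=1  c=4->t=2,b0=0
L=1*4+2=6  i=1*2+0=2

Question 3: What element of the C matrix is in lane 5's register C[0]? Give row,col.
1,2

5: gid=1,tid=1
[0] (1+0,1*2+0) = (1,2)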